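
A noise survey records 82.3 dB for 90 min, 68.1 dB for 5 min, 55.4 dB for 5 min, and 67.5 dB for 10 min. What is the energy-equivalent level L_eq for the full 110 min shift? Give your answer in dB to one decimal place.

81.5 dB

The energy average is taken in the linear domain: L_eq = 10·log₁₀[(Σ tᵢ·10^(Lᵢ/10))/T], T = 110 min.
Σ tᵢ·10^(Lᵢ/10) = 90·10^(82.3/10) + 5·10^(68.1/10) + 5·10^(55.4/10) + 10·10^(67.5/10) = 1.537e+10.
L_eq = 10·log₁₀(1.537e+10/110) = 81.45 dB.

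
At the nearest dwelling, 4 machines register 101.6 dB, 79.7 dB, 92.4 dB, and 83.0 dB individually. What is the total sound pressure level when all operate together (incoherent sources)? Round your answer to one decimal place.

For uncorrelated sources the intensities add, so convert each level to linear form, sum, and take 10·log₁₀ of the total.
Σ 10^(L/10) = 10^(101.6/10) + 10^(79.7/10) + 10^(92.4/10) + 10^(83.0/10) = 1.649e+10.
L_total = 10·log₁₀(1.649e+10) = 102.17 dB.

102.2 dB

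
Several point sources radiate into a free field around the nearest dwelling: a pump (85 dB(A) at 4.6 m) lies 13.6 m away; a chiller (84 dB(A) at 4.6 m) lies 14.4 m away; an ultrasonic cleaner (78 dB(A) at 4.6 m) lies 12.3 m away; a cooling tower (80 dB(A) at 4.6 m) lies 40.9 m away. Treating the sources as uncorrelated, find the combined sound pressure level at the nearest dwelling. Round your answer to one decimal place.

Apply inverse-square spreading to bring every level to the receiver, then sum 10^(L/10).
pump: 85 − 20·log₁₀(13.6/4.6) = 85 − 9.42 = 75.58 dB(A).
chiller: 84 − 20·log₁₀(14.4/4.6) = 84 − 9.91 = 74.09 dB(A).
ultrasonic cleaner: 78 − 20·log₁₀(12.3/4.6) = 78 − 8.54 = 69.46 dB(A).
cooling tower: 80 − 20·log₁₀(40.9/4.6) = 80 − 18.98 = 61.02 dB(A).
Σ 10^(L/10) = 7.190e+07 → L_total = 10·log₁₀(7.190e+07) = 78.57 dB(A).

78.6 dB(A)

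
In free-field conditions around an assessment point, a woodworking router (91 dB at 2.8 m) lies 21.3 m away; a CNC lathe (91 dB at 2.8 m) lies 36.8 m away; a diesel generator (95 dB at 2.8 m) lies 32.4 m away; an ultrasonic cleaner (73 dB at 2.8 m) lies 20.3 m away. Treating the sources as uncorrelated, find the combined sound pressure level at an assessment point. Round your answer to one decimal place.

First find each source's level at the receiver (point-source: −20·log₁₀(r/r_ref)), then combine on an intensity basis.
woodworking router: 91 − 20·log₁₀(21.3/2.8) = 91 − 17.62 = 73.38 dB.
CNC lathe: 91 − 20·log₁₀(36.8/2.8) = 91 − 22.37 = 68.63 dB.
diesel generator: 95 − 20·log₁₀(32.4/2.8) = 95 − 21.27 = 73.73 dB.
ultrasonic cleaner: 73 − 20·log₁₀(20.3/2.8) = 73 − 17.21 = 55.79 dB.
Σ 10^(L/10) = 5.304e+07 → L_total = 10·log₁₀(5.304e+07) = 77.25 dB.

77.2 dB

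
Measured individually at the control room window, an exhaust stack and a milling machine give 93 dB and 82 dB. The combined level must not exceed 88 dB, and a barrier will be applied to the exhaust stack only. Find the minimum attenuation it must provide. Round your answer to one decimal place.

Everything except the exhaust stack sums to 10^(82/10) = 1.585e+08 in linear terms, 82.00 dB.
The limit corresponds to 10^(88/10) = 6.310e+08; subtracting the fixed part leaves 4.725e+08 for the exhaust stack, i.e. 86.74 dB.
Required insertion loss = 93 − 86.74 = 6.26 dB.

6.3 dB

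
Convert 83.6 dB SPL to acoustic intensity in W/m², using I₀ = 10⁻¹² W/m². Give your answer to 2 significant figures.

0.00023 W/m²

I = I₀·10^(L/10) = 10⁻¹² × 10^(83.6/10) = 10^(-3.640).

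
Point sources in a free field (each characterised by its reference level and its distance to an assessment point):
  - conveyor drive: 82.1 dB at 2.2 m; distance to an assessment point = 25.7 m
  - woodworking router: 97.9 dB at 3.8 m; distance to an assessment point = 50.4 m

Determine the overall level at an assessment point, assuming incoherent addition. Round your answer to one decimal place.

Apply inverse-square spreading to bring every level to the receiver, then sum 10^(L/10).
conveyor drive: 82.1 − 20·log₁₀(25.7/2.2) = 82.1 − 21.35 = 60.75 dB.
woodworking router: 97.9 − 20·log₁₀(50.4/3.8) = 97.9 − 22.45 = 75.45 dB.
Σ 10^(L/10) = 3.624e+07 → L_total = 10·log₁₀(3.624e+07) = 75.59 dB.

75.6 dB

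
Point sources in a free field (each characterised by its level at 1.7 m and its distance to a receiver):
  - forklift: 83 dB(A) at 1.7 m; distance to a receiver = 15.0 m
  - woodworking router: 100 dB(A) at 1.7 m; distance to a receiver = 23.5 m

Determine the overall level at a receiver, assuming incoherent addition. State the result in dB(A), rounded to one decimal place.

First find each source's level at the receiver (point-source: −20·log₁₀(r/r_ref)), then combine on an intensity basis.
forklift: 83 − 20·log₁₀(15.0/1.7) = 83 − 18.91 = 64.09 dB(A).
woodworking router: 100 − 20·log₁₀(23.5/1.7) = 100 − 22.81 = 77.19 dB(A).
Σ 10^(L/10) = 5.489e+07 → L_total = 10·log₁₀(5.489e+07) = 77.40 dB(A).

77.4 dB(A)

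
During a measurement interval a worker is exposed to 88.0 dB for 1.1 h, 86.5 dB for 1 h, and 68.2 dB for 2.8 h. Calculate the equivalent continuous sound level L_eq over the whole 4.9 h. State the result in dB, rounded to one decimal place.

83.7 dB

The energy average is taken in the linear domain: L_eq = 10·log₁₀[(Σ tᵢ·10^(Lᵢ/10))/T], T = 4.9 h.
Σ tᵢ·10^(Lᵢ/10) = 1.1·10^(88.0/10) + 1·10^(86.5/10) + 2.8·10^(68.2/10) = 1.159e+09.
L_eq = 10·log₁₀(1.159e+09/4.9) = 83.74 dB.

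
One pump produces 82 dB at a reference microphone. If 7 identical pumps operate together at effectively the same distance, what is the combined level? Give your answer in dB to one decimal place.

L_total = L₁ + 10·log₁₀ N for N identical incoherent sources.
L_total = 82 + 10·log₁₀(7) = 82 + 8.451 = 90.45 dB.

90.5 dB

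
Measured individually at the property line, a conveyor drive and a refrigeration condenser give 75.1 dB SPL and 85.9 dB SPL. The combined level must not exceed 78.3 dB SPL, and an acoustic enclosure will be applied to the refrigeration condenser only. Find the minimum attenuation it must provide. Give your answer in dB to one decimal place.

Fixed contribution from the other source: Σ 10^(L/10) = 10^(75.1/10) = 3.236e+07 (75.10 dB SPL).
The limit corresponds to 10^(78.3/10) = 6.761e+07; subtracting the fixed part leaves 3.525e+07 for the refrigeration condenser, i.e. 75.47 dB SPL.
Required insertion loss = 85.9 − 75.47 = 10.43 dB.

10.4 dB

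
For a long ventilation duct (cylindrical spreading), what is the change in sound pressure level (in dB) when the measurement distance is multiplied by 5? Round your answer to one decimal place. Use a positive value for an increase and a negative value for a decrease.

Line-source spreading: ΔL = −10·log₁₀(r₂/r₁).
ΔL = −10·log₁₀(5) = -6.99 dB.

-7.0 dB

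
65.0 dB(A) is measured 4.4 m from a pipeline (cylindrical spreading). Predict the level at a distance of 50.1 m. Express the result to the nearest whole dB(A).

54 dB(A)

Line-source attenuation: ΔL = 10·log₁₀(r₂/r₁) = 10·log₁₀(50.1/4.4) = 10.564 dB.
L₂ = 65.0 − 10·log₁₀(50.1/4.4) = 65.0 − 10.564 = 54.44 dB(A).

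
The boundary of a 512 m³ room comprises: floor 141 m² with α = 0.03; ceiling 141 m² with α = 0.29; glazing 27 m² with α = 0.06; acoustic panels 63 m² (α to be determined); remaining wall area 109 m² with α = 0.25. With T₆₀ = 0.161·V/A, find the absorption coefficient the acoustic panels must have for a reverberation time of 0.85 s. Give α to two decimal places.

From T₆₀ = 0.161·V/A, the target T₆₀ = 0.85 s needs A = 0.161·512/0.85 = 96.98 m².
Absorption from the other surfaces = 141·0.03 + 141·0.29 + 27·0.06 + 109·0.25 = 73.99 m², so the acoustic panels must supply 22.99 m² over 63 m².
α = 22.99/63 = 0.365.

0.36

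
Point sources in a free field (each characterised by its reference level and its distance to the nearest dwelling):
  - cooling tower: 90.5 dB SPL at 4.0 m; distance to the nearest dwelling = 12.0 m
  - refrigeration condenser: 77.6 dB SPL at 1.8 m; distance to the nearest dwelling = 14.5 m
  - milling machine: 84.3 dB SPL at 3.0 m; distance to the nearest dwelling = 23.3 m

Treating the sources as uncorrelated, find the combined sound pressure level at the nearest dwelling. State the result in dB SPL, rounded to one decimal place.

81.1 dB SPL

Apply inverse-square spreading to bring every level to the receiver, then sum 10^(L/10).
cooling tower: 90.5 − 20·log₁₀(12.0/4.0) = 90.5 − 9.54 = 80.96 dB SPL.
refrigeration condenser: 77.6 − 20·log₁₀(14.5/1.8) = 77.6 − 18.12 = 59.48 dB SPL.
milling machine: 84.3 − 20·log₁₀(23.3/3.0) = 84.3 − 17.80 = 66.50 dB SPL.
Σ 10^(L/10) = 1.300e+08 → L_total = 10·log₁₀(1.300e+08) = 81.14 dB SPL.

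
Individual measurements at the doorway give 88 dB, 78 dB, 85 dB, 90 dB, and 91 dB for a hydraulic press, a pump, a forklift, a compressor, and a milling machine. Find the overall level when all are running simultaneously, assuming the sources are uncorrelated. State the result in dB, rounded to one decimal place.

Incoherent sources combine by intensity addition: L_total = 10·log₁₀(Σ 10^(L_i/10)).
Σ 10^(L/10) = 10^(88/10) + 10^(78/10) + 10^(85/10) + 10^(90/10) + 10^(91/10) = 3.269e+09.
L_total = 10·log₁₀(3.269e+09) = 95.14 dB.

95.1 dB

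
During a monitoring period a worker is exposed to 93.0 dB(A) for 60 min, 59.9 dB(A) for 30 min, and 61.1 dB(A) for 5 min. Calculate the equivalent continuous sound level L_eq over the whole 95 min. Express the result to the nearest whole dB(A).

L_eq = 10·log₁₀[(1/T)·Σ tᵢ·10^(Lᵢ/10)] with T = 95 min.
Σ tᵢ·10^(Lᵢ/10) = 60·10^(93.0/10) + 30·10^(59.9/10) + 5·10^(61.1/10) = 1.198e+11.
L_eq = 10·log₁₀(1.198e+11/95) = 91.01 dB(A).

91 dB(A)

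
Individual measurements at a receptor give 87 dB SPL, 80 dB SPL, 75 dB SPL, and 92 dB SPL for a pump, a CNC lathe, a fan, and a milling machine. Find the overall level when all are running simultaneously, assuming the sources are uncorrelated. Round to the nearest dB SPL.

Incoherent sources combine by intensity addition: L_total = 10·log₁₀(Σ 10^(L_i/10)).
Σ 10^(L/10) = 10^(87/10) + 10^(80/10) + 10^(75/10) + 10^(92/10) = 2.218e+09.
L_total = 10·log₁₀(2.218e+09) = 93.46 dB SPL.

93 dB SPL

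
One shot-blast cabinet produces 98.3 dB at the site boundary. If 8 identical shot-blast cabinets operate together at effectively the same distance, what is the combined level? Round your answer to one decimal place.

107.3 dB

With 8 equal, uncorrelated contributions the intensity is 8× that of one unit, giving a rise of 10·log₁₀ 8.
L_total = 98.3 + 10·log₁₀(8) = 98.3 + 9.031 = 107.33 dB.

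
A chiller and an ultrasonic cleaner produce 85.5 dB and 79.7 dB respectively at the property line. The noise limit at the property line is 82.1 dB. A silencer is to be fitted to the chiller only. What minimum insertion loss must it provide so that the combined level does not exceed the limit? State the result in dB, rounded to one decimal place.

7.1 dB

Everything except the chiller sums to 10^(79.7/10) = 9.333e+07 in linear terms, 79.70 dB.
To meet 82.1 dB overall, the treated chiller may contribute at most 10^(82.1/10) − 9.333e+07 = 6.886e+07, i.e. 78.38 dB.
So the chiller must be reduced from 85.5 to 78.38 dB: IL = 7.12 dB.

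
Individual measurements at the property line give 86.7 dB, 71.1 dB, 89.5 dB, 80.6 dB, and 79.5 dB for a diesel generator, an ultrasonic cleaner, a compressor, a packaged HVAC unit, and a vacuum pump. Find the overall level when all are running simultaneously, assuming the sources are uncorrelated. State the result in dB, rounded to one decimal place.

For uncorrelated sources the intensities add, so convert each level to linear form, sum, and take 10·log₁₀ of the total.
Σ 10^(L/10) = 10^(86.7/10) + 10^(71.1/10) + 10^(89.5/10) + 10^(80.6/10) + 10^(79.5/10) = 1.576e+09.
L_total = 10·log₁₀(1.576e+09) = 91.98 dB.

92.0 dB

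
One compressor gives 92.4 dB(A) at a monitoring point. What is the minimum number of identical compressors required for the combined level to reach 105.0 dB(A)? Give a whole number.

The shortfall is 105.0 − 92.4 = 12.6 dB, and N units add 10·log₁₀ N, so need 10·log₁₀ N ≥ 12.6.
N ≥ 10^(12.6/10) = 18.197, so N = 19.

19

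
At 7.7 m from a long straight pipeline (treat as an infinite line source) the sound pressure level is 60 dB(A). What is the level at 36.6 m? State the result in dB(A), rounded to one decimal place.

53.2 dB(A)

Line-source attenuation: ΔL = 10·log₁₀(r₂/r₁) = 10·log₁₀(36.6/7.7) = 6.770 dB.
L₂ = 60 − 10·log₁₀(36.6/7.7) = 60 − 6.770 = 53.23 dB(A).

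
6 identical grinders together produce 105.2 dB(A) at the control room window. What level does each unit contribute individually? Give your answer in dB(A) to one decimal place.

For N identical incoherent sources L_total = L₁ + 10·log₁₀ N, so L₁ = 105.2 − 10·log₁₀(6) = 105.2 − 7.782.

97.4 dB(A)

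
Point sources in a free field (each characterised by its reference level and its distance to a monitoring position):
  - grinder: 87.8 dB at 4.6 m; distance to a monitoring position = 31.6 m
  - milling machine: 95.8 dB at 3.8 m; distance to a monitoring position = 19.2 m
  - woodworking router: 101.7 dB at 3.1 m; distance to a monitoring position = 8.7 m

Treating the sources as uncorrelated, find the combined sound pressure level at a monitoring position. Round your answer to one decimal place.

First find each source's level at the receiver (point-source: −20·log₁₀(r/r_ref)), then combine on an intensity basis.
grinder: 87.8 − 20·log₁₀(31.6/4.6) = 87.8 − 16.74 = 71.06 dB.
milling machine: 95.8 − 20·log₁₀(19.2/3.8) = 95.8 − 14.07 = 81.73 dB.
woodworking router: 101.7 − 20·log₁₀(8.7/3.1) = 101.7 − 8.96 = 92.74 dB.
Σ 10^(L/10) = 2.040e+09 → L_total = 10·log₁₀(2.040e+09) = 93.10 dB.

93.1 dB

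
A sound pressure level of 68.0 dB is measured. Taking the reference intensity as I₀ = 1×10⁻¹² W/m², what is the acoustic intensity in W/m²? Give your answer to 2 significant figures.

6.3e-06 W/m²

L = 10·log₁₀(I/I₀) ⇒ I = I₀·10^(L/10) = 10⁻¹² × 10^6.80.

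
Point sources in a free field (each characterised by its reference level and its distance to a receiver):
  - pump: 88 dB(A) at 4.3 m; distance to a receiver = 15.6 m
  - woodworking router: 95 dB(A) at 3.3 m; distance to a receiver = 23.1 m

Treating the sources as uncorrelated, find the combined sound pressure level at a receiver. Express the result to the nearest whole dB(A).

81 dB(A)

Apply inverse-square spreading to bring every level to the receiver, then sum 10^(L/10).
pump: 88 − 20·log₁₀(15.6/4.3) = 88 − 11.19 = 76.81 dB(A).
woodworking router: 95 − 20·log₁₀(23.1/3.3) = 95 − 16.90 = 78.10 dB(A).
Σ 10^(L/10) = 1.125e+08 → L_total = 10·log₁₀(1.125e+08) = 80.51 dB(A).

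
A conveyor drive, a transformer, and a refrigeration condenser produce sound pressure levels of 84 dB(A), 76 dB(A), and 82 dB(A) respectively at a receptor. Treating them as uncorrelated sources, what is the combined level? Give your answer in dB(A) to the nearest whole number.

For uncorrelated sources the intensities add, so convert each level to linear form, sum, and take 10·log₁₀ of the total.
Σ 10^(L/10) = 10^(84/10) + 10^(76/10) + 10^(82/10) = 4.495e+08.
L_total = 10·log₁₀(4.495e+08) = 86.53 dB(A).

87 dB(A)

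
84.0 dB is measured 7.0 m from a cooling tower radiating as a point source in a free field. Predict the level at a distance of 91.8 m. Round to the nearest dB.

62 dB

For a point source, L₂ = L₁ − 20·log₁₀(r₂/r₁).
L₂ = 84.0 − 20·log₁₀(91.8/7.0) = 84.0 − 22.355 = 61.65 dB.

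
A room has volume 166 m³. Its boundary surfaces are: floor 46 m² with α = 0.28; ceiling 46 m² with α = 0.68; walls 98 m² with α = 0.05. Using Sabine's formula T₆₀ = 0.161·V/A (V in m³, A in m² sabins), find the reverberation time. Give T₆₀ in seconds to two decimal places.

0.54 s

Summing Sᵢαᵢ: 46·0.28 + 46·0.68 + 98·0.05 = 49.06 m².
T₆₀ = 0.161 × 166 / 49.06 = 0.545 s.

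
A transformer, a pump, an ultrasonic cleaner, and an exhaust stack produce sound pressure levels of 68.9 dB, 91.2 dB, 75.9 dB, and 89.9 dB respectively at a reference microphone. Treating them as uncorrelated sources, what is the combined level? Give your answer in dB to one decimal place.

Incoherent sources combine by intensity addition: L_total = 10·log₁₀(Σ 10^(L_i/10)).
Σ 10^(L/10) = 10^(68.9/10) + 10^(91.2/10) + 10^(75.9/10) + 10^(89.9/10) = 2.342e+09.
L_total = 10·log₁₀(2.342e+09) = 93.70 dB.

93.7 dB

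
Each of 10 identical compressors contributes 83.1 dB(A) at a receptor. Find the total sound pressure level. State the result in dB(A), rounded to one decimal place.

93.1 dB(A)

With 10 equal, uncorrelated contributions the intensity is 10× that of one unit, giving a rise of 10·log₁₀ 10.
L_total = 83.1 + 10·log₁₀(10) = 83.1 + 10.000 = 93.10 dB(A).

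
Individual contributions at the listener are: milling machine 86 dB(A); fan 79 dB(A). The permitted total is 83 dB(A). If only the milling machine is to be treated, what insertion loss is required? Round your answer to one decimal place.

Everything except the milling machine sums to 10^(79/10) = 7.943e+07 in linear terms, 79.00 dB(A).
The limit corresponds to 10^(83/10) = 1.995e+08; subtracting the fixed part leaves 1.201e+08 for the milling machine, i.e. 80.80 dB(A).
Required insertion loss = 86 − 80.80 = 5.20 dB.

5.2 dB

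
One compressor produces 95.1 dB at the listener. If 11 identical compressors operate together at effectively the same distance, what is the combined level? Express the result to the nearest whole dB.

106 dB

With 11 equal, uncorrelated contributions the intensity is 11× that of one unit, giving a rise of 10·log₁₀ 11.
L_total = 95.1 + 10·log₁₀(11) = 95.1 + 10.414 = 105.51 dB.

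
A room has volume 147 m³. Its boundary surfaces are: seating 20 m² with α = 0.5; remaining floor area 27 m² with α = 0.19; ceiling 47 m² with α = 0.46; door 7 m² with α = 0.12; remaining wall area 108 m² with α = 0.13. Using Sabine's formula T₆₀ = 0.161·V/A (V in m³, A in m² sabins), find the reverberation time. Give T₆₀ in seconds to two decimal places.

0.46 s

A = Σ Sᵢαᵢ = 20·0.5 + 27·0.19 + 47·0.46 + 7·0.12 + 108·0.13 = 51.63 m².
T₆₀ = 0.161 × 147 / 51.63 = 0.458 s.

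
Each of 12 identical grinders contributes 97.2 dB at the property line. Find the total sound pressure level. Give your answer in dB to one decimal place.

108.0 dB

L_total = L₁ + 10·log₁₀ N for N identical incoherent sources.
L_total = 97.2 + 10·log₁₀(12) = 97.2 + 10.792 = 107.99 dB.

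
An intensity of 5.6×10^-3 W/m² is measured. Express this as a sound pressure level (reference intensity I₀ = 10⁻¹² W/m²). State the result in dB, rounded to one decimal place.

I/I₀ = 5.6×10^-3/10⁻¹² = 5.6×10^9, and L = 10·log₁₀(I/I₀).
L = 10·(0.7482 + 9) = 97.48 dB.

97.5 dB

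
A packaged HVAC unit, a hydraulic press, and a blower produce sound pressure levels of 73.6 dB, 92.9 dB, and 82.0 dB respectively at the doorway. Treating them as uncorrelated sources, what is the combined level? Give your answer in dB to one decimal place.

Incoherent sources combine by intensity addition: L_total = 10·log₁₀(Σ 10^(L_i/10)).
Σ 10^(L/10) = 10^(73.6/10) + 10^(92.9/10) + 10^(82.0/10) = 2.131e+09.
L_total = 10·log₁₀(2.131e+09) = 93.29 dB.

93.3 dB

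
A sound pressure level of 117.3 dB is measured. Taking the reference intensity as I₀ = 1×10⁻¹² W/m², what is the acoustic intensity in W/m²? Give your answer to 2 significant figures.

I/I₀ = 10^(117.3/10) = 5.37e+11, so I = 5.37e+11 × 10⁻¹² W/m².

0.54 W/m²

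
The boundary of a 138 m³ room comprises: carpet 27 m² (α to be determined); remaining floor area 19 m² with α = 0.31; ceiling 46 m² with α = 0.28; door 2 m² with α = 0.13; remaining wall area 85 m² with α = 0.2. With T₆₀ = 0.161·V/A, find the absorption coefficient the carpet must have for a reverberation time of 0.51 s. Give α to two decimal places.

0.28

A = 0.161·V/T₆₀ = 0.161·138/0.51 = 43.56 m² sabins.
Absorption from the other surfaces = 19·0.31 + 46·0.28 + 2·0.13 + 85·0.2 = 36.03 m², so the carpet must supply 7.53 m² over 27 m².
α = 7.53/27 = 0.279.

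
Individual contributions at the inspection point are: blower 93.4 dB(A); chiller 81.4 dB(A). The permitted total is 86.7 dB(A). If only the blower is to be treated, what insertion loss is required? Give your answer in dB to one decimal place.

8.2 dB

Fixed contribution from the other source: Σ 10^(L/10) = 10^(81.4/10) = 1.380e+08 (81.40 dB(A)).
To meet 86.7 dB(A) overall, the treated blower may contribute at most 10^(86.7/10) − 1.380e+08 = 3.297e+08, i.e. 85.18 dB(A).
So the blower must be reduced from 93.4 to 85.18 dB(A): IL = 8.22 dB.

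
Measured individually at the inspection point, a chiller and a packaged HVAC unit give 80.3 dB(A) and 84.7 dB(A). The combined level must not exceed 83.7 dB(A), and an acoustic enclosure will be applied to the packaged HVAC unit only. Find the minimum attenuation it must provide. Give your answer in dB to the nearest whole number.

4 dB

The untreated sources together contribute 10^(80.3/10) = 1.072e+08, i.e. 80.30 dB(A).
The limit corresponds to 10^(83.7/10) = 2.344e+08; subtracting the fixed part leaves 1.273e+08 for the packaged HVAC unit, i.e. 81.05 dB(A).
So the packaged HVAC unit must be reduced from 84.7 to 81.05 dB(A): IL = 3.65 dB.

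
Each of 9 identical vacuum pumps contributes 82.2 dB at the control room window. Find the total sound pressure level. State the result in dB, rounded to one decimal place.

With 9 equal, uncorrelated contributions the intensity is 9× that of one unit, giving a rise of 10·log₁₀ 9.
L_total = 82.2 + 10·log₁₀(9) = 82.2 + 9.542 = 91.74 dB.

91.7 dB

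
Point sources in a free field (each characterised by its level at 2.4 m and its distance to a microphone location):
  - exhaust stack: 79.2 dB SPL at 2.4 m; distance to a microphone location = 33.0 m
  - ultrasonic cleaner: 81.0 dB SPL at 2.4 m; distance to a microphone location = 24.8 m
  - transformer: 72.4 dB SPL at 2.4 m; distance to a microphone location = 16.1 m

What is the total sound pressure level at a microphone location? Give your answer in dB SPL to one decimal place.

63.0 dB SPL

Apply inverse-square spreading to bring every level to the receiver, then sum 10^(L/10).
exhaust stack: 79.2 − 20·log₁₀(33.0/2.4) = 79.2 − 22.77 = 56.43 dB SPL.
ultrasonic cleaner: 81.0 − 20·log₁₀(24.8/2.4) = 81.0 − 20.28 = 60.72 dB SPL.
transformer: 72.4 − 20·log₁₀(16.1/2.4) = 72.4 − 16.53 = 55.87 dB SPL.
Σ 10^(L/10) = 2.005e+06 → L_total = 10·log₁₀(2.005e+06) = 63.02 dB SPL.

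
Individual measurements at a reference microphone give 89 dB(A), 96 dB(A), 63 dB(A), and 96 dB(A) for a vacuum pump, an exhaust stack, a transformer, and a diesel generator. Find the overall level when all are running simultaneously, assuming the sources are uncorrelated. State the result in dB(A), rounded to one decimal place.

99.4 dB(A)

For uncorrelated sources the intensities add, so convert each level to linear form, sum, and take 10·log₁₀ of the total.
Σ 10^(L/10) = 10^(89/10) + 10^(96/10) + 10^(63/10) + 10^(96/10) = 8.758e+09.
L_total = 10·log₁₀(8.758e+09) = 99.42 dB(A).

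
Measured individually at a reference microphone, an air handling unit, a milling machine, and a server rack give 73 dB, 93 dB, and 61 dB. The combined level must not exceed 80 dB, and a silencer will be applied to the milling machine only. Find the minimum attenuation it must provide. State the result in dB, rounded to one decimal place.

The untreated sources together contribute 10^(73/10) + 10^(61/10) = 2.121e+07, i.e. 73.27 dB.
To meet 80 dB overall, the treated milling machine may contribute at most 10^(80/10) − 2.121e+07 = 7.879e+07, i.e. 78.96 dB.
Required insertion loss = 93 − 78.96 = 14.04 dB.

14.0 dB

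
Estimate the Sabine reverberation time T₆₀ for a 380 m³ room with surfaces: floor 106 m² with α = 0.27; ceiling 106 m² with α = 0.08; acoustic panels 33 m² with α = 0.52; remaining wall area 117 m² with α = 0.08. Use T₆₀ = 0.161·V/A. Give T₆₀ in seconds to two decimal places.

0.96 s

A = Σ Sᵢαᵢ = 106·0.27 + 106·0.08 + 33·0.52 + 117·0.08 = 63.62 m².
T₆₀ = 0.161 × 380 / 63.62 = 0.962 s.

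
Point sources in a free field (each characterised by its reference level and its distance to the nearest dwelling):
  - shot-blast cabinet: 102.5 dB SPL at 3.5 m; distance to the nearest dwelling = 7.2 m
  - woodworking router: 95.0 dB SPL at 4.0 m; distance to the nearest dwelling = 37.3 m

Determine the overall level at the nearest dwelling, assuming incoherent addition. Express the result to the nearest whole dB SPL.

Propagate each source to the receiver with L = L_ref − 20·log₁₀(r/r_ref), then add intensities.
shot-blast cabinet: 102.5 − 20·log₁₀(7.2/3.5) = 102.5 − 6.27 = 96.23 dB SPL.
woodworking router: 95.0 − 20·log₁₀(37.3/4.0) = 95.0 − 19.39 = 75.61 dB SPL.
Σ 10^(L/10) = 4.239e+09 → L_total = 10·log₁₀(4.239e+09) = 96.27 dB SPL.

96 dB SPL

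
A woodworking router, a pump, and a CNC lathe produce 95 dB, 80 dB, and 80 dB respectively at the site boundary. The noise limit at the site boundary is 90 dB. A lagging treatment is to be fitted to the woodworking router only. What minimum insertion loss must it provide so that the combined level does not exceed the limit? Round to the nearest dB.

Everything except the woodworking router sums to 10^(80/10) + 10^(80/10) = 2.000e+08 in linear terms, 83.01 dB.
The limit corresponds to 10^(90/10) = 1.000e+09; subtracting the fixed part leaves 8.000e+08 for the woodworking router, i.e. 89.03 dB.
Required insertion loss = 95 − 89.03 = 5.97 dB.

6 dB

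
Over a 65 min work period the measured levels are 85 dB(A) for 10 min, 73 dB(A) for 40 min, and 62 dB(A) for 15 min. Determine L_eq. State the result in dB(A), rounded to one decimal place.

L_eq = 10·log₁₀[(1/T)·Σ tᵢ·10^(Lᵢ/10)] with T = 65 min.
Σ tᵢ·10^(Lᵢ/10) = 10·10^(85/10) + 40·10^(73/10) + 15·10^(62/10) = 3.984e+09.
L_eq = 10·log₁₀(3.984e+09/65) = 77.87 dB(A).

77.9 dB(A)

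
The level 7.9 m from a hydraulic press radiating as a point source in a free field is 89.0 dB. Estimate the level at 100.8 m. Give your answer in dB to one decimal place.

Point-source attenuation: ΔL = 20·log₁₀(r₂/r₁) = 20·log₁₀(100.8/7.9) = 22.117 dB.
L₂ = 89.0 − 20·log₁₀(100.8/7.9) = 89.0 − 22.117 = 66.88 dB.

66.9 dB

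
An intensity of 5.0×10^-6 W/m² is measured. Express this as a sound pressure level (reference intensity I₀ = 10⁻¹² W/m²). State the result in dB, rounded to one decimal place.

L = 10·log₁₀(I/I₀) = 10·log₁₀(5.0×10^-6/10⁻¹²) = 10·log₁₀(5.0×10^6).
L = 10·(0.6990 + 6) = 66.99 dB.

67.0 dB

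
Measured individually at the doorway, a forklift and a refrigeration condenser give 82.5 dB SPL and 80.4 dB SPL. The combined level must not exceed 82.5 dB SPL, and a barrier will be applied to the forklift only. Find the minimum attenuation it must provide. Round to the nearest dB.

4 dB

The untreated sources together contribute 10^(80.4/10) = 1.096e+08, i.e. 80.40 dB SPL.
To meet 82.5 dB SPL overall, the treated forklift may contribute at most 10^(82.5/10) − 1.096e+08 = 6.818e+07, i.e. 78.34 dB SPL.
Required insertion loss = 82.5 − 78.34 = 4.16 dB.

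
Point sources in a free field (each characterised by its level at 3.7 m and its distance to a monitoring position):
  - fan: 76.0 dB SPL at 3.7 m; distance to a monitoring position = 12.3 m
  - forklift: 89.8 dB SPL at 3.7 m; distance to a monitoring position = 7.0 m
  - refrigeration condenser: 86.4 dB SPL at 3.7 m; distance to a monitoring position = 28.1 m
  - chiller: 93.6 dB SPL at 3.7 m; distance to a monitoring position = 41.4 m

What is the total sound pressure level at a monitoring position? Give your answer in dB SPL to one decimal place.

First find each source's level at the receiver (point-source: −20·log₁₀(r/r_ref)), then combine on an intensity basis.
fan: 76.0 − 20·log₁₀(12.3/3.7) = 76.0 − 10.43 = 65.57 dB SPL.
forklift: 89.8 − 20·log₁₀(7.0/3.7) = 89.8 − 5.54 = 84.26 dB SPL.
refrigeration condenser: 86.4 − 20·log₁₀(28.1/3.7) = 86.4 − 17.61 = 68.79 dB SPL.
chiller: 93.6 − 20·log₁₀(41.4/3.7) = 93.6 − 20.98 = 72.62 dB SPL.
Σ 10^(L/10) = 2.963e+08 → L_total = 10·log₁₀(2.963e+08) = 84.72 dB SPL.

84.7 dB SPL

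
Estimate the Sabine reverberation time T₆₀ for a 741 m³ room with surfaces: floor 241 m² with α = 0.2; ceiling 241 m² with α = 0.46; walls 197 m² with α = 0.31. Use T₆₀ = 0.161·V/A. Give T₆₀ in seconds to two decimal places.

A = Σ Sᵢαᵢ = 241·0.2 + 241·0.46 + 197·0.31 = 220.13 m².
T₆₀ = 0.161 × 741 / 220.13 = 0.542 s.

0.54 s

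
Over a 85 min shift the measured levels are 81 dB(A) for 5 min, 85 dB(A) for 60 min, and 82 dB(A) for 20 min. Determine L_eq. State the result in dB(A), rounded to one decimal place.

The energy average is taken in the linear domain: L_eq = 10·log₁₀[(Σ tᵢ·10^(Lᵢ/10))/T], T = 85 min.
Σ tᵢ·10^(Lᵢ/10) = 5·10^(81/10) + 60·10^(85/10) + 20·10^(82/10) = 2.277e+10.
L_eq = 10·log₁₀(2.277e+10/85) = 84.28 dB(A).

84.3 dB(A)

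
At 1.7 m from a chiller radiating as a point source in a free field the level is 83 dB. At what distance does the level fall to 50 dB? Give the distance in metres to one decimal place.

The 33.0 dB drop corresponds to a distance ratio of 10^(33.0/20) for a point source.
r₂ = 1.7·10^((83−50)/20) = 1.7·10^(33.0/20) = 75.94 m.

75.9 m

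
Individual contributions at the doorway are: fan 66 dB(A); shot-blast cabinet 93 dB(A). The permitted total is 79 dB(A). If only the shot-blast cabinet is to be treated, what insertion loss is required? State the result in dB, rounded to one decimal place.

14.2 dB

Everything except the shot-blast cabinet sums to 10^(66/10) = 3.981e+06 in linear terms, 66.00 dB(A).
To meet 79 dB(A) overall, the treated shot-blast cabinet may contribute at most 10^(79/10) − 3.981e+06 = 7.545e+07, i.e. 78.78 dB(A).
Required insertion loss = 93 − 78.78 = 14.22 dB.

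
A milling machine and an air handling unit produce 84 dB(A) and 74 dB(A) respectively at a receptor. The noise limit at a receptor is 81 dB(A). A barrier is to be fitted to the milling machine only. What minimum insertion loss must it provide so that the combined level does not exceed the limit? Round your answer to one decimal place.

4.0 dB

Everything except the milling machine sums to 10^(74/10) = 2.512e+07 in linear terms, 74.00 dB(A).
To meet 81 dB(A) overall, the treated milling machine may contribute at most 10^(81/10) − 2.512e+07 = 1.008e+08, i.e. 80.03 dB(A).
Required insertion loss = 84 − 80.03 = 3.97 dB.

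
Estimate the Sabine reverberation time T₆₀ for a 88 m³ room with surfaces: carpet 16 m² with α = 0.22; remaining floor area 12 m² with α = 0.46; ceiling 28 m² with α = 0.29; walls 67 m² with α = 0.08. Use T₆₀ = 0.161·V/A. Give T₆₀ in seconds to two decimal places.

0.63 s

Total absorption A = 16·0.22 + 12·0.46 + 28·0.29 + 67·0.08 = 22.52 m² sabins.
T₆₀ = 0.161 × 88 / 22.52 = 0.629 s.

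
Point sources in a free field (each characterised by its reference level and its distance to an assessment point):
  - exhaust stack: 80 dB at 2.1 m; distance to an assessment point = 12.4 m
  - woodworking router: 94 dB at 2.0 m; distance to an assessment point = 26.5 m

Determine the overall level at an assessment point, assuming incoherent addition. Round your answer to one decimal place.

72.3 dB

First find each source's level at the receiver (point-source: −20·log₁₀(r/r_ref)), then combine on an intensity basis.
exhaust stack: 80 − 20·log₁₀(12.4/2.1) = 80 − 15.42 = 64.58 dB.
woodworking router: 94 − 20·log₁₀(26.5/2.0) = 94 − 22.44 = 71.56 dB.
Σ 10^(L/10) = 1.718e+07 → L_total = 10·log₁₀(1.718e+07) = 72.35 dB.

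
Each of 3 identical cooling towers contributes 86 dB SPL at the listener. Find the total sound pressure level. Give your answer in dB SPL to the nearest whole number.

L_total = L₁ + 10·log₁₀ N for N identical incoherent sources.
L_total = 86 + 10·log₁₀(3) = 86 + 4.771 = 90.77 dB SPL.

91 dB SPL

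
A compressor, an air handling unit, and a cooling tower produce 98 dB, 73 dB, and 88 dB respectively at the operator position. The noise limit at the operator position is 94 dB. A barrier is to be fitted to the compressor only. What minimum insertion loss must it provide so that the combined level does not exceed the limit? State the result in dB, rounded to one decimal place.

Fixed contribution from the other sources: Σ 10^(L/10) = 10^(73/10) + 10^(88/10) = 6.509e+08 (88.14 dB).
To meet 94 dB overall, the treated compressor may contribute at most 10^(94/10) − 6.509e+08 = 1.861e+09, i.e. 92.70 dB.
So the compressor must be reduced from 98 to 92.70 dB: IL = 5.30 dB.

5.3 dB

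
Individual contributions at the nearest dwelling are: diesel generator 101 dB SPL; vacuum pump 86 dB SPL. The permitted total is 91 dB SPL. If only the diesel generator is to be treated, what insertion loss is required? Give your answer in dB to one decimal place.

Everything except the diesel generator sums to 10^(86/10) = 3.981e+08 in linear terms, 86.00 dB SPL.
To meet 91 dB SPL overall, the treated diesel generator may contribute at most 10^(91/10) − 3.981e+08 = 8.608e+08, i.e. 89.35 dB SPL.
So the diesel generator must be reduced from 101 to 89.35 dB SPL: IL = 11.65 dB.

11.7 dB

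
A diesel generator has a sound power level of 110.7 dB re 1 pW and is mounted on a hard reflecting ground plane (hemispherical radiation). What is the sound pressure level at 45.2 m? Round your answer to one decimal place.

L_p = L_w − 10·log₁₀(2π·r²) with r = 45.2 m.
2π·r² = 1.284e+04 m², 10·log₁₀ of that is 41.085 dB.
L_p = 110.7 − 41.085 = 69.62 dB.

69.6 dB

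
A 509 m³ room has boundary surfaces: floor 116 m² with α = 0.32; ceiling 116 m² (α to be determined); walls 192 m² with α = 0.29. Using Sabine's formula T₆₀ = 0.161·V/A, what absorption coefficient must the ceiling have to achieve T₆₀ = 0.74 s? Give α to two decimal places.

0.15

A = 0.161·V/T₆₀ = 0.161·509/0.74 = 110.74 m² sabins.
Absorption from the other surfaces = 116·0.32 + 192·0.29 = 92.80 m², so the ceiling must supply 17.94 m² over 116 m².
α = 17.94/116 = 0.155.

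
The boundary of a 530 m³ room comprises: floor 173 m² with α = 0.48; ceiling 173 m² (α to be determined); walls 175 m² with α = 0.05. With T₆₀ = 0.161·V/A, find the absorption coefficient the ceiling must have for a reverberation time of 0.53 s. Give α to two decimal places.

From T₆₀ = 0.161·V/A, the target T₆₀ = 0.53 s needs A = 0.161·530/0.53 = 161.00 m².
Absorption from the other surfaces = 173·0.48 + 175·0.05 = 91.79 m², so the ceiling must supply 69.21 m² over 173 m².
α = 69.21/173 = 0.400.

0.40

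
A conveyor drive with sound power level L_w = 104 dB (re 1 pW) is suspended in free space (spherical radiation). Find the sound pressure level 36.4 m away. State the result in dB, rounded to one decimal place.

Free-field spherical radiation: L_p = L_w − 10·log₁₀(4π·r²), r = 36.4 m.
4π·r² = 1.665e+04 m², 10·log₁₀ of that is 42.214 dB.
L_p = 104 − 42.214 = 61.79 dB.

61.8 dB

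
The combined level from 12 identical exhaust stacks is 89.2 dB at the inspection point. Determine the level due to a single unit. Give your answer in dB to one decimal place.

78.4 dB

12 equal contributions raise the level by 10·log₁₀ 12 = 10.792 dB, so each unit alone gives 89.2 − 10.792.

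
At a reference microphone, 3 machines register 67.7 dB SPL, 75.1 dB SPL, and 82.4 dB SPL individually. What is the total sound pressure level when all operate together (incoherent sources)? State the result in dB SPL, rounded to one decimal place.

83.3 dB SPL

For uncorrelated sources the intensities add, so convert each level to linear form, sum, and take 10·log₁₀ of the total.
Σ 10^(L/10) = 10^(67.7/10) + 10^(75.1/10) + 10^(82.4/10) = 2.120e+08.
L_total = 10·log₁₀(2.120e+08) = 83.26 dB SPL.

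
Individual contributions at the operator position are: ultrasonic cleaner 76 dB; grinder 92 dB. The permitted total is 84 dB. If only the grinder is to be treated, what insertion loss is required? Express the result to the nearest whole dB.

The untreated sources together contribute 10^(76/10) = 3.981e+07, i.e. 76.00 dB.
The limit corresponds to 10^(84/10) = 2.512e+08; subtracting the fixed part leaves 2.114e+08 for the grinder, i.e. 83.25 dB.
Required insertion loss = 92 − 83.25 = 8.75 dB.

9 dB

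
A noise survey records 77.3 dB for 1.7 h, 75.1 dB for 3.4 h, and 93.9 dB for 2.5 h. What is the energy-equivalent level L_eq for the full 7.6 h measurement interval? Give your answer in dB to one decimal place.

Weight each interval's intensity by its duration and average over T = 7.6 h:
Σ tᵢ·10^(Lᵢ/10) = 1.7·10^(77.3/10) + 3.4·10^(75.1/10) + 2.5·10^(93.9/10) = 6.338e+09.
L_eq = 10·log₁₀(6.338e+09/7.6) = 89.21 dB.

89.2 dB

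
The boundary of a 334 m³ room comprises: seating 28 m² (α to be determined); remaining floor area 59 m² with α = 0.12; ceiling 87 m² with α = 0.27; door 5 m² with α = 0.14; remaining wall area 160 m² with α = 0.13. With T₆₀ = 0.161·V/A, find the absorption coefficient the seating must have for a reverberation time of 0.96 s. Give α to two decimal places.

Required total absorption A = 0.161·334/0.96 = 56.01 m².
Absorption from the other surfaces = 59·0.12 + 87·0.27 + 5·0.14 + 160·0.13 = 52.07 m², so the seating must supply 3.94 m² over 28 m².
α = 3.94/28 = 0.141.

0.14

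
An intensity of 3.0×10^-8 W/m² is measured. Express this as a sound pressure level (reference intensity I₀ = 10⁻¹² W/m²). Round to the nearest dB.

Dividing by I₀ shifts the exponent by 12: I/I₀ = 3.0×10^4.
L = 10·(0.4771 + 4) = 44.77 dB.

45 dB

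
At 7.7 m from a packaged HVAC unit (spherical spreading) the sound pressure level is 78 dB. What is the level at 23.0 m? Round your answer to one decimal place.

For a point source, L₂ = L₁ − 20·log₁₀(r₂/r₁).
L₂ = 78 − 20·log₁₀(23.0/7.7) = 78 − 9.505 = 68.50 dB.

68.5 dB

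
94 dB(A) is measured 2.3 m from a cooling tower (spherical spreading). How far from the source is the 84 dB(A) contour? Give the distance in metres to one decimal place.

The 10.0 dB drop corresponds to a distance ratio of 10^(10.0/20) for a point source.
r₂ = 2.3·10^((94−84)/20) = 2.3·10^(10.0/20) = 7.27 m.

7.3 m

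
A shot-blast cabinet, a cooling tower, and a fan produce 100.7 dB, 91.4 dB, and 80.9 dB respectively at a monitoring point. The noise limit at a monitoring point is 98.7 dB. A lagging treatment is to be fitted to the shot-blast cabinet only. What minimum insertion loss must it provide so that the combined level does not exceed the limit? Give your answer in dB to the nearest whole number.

Everything except the shot-blast cabinet sums to 10^(91.4/10) + 10^(80.9/10) = 1.503e+09 in linear terms, 91.77 dB.
The limit corresponds to 10^(98.7/10) = 7.413e+09; subtracting the fixed part leaves 5.910e+09 for the shot-blast cabinet, i.e. 97.72 dB.
Required insertion loss = 100.7 − 97.72 = 2.98 dB.

3 dB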